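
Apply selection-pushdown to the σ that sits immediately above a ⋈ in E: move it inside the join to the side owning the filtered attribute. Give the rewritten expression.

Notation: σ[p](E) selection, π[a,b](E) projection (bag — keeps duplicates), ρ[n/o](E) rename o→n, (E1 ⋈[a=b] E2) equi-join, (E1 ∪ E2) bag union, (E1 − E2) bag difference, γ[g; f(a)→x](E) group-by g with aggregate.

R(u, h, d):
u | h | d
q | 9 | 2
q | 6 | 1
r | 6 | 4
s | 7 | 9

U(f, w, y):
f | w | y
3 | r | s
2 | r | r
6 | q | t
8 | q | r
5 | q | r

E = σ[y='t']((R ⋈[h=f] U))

σ filters on y, owned by the right side.
E' = (R ⋈[h=f] σ[y='t'](U))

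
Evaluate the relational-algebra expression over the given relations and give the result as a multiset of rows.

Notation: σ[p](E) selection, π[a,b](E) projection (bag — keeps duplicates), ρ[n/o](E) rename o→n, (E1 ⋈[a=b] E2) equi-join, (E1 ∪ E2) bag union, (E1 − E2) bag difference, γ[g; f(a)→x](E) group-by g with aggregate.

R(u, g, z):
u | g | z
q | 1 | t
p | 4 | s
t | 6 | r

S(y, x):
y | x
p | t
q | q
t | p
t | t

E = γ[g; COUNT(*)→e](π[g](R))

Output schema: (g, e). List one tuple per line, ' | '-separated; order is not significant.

Row counts bottom-up:
  R → 3
  π[g](R) → 3
  γ[g; COUNT(*)→e](π[g](R)) → 3

== RESULT ==
g | e
1 | 1
4 | 1
6 | 1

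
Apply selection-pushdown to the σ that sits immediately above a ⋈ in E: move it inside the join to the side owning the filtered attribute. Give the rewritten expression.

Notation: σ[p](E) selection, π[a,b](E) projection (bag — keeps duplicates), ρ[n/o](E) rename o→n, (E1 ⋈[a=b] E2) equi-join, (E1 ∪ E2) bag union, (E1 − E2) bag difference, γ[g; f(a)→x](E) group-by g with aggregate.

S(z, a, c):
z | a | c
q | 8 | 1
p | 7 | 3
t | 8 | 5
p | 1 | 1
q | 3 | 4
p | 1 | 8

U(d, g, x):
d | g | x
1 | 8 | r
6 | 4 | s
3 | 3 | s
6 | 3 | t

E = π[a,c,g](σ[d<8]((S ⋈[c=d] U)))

σ filters on d, owned by the right side.
E' = π[a,c,g]((S ⋈[c=d] σ[d<8](U)))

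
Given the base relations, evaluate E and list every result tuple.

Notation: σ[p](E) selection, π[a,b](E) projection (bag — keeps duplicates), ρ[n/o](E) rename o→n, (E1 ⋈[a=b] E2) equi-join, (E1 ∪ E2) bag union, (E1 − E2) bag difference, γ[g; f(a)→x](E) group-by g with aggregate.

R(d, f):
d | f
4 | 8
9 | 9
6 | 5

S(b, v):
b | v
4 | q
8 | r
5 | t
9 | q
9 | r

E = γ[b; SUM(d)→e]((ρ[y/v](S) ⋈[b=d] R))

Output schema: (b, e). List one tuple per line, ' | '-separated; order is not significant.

Stepwise |·|:
  S → 5
  ρ[y/v](S) → 5
  R → 3
  (ρ[y/v](S) ⋈[b=d] R) → 3
  γ[b; SUM(d)→e]((ρ[y/v](S) ⋈[b=d] R)) → 2

== RESULT ==
b | e
4 | 4
9 | 18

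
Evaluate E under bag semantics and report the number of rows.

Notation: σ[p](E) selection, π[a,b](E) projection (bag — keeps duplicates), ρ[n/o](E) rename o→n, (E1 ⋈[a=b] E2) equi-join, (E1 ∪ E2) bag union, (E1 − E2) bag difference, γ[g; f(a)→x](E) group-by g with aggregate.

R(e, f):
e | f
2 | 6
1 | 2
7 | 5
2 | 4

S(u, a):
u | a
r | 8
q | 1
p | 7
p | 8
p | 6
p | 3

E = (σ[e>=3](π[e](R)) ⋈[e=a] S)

Per-node cardinality:
  R → 4
  π[e](R) → 4
  σ[e>=3](π[e](R)) → 1
  S → 6
  (σ[e>=3](π[e](R)) ⋈[e=a] S) → 1

|E| = 1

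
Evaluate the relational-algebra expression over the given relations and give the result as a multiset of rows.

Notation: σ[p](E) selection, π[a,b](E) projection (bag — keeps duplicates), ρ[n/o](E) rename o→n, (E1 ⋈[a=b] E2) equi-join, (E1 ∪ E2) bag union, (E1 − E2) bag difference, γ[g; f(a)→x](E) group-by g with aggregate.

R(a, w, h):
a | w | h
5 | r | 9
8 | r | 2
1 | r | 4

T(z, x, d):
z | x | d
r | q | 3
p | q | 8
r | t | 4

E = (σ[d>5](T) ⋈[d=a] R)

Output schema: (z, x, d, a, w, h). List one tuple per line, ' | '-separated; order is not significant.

Subexpression sizes:
  T → 3
  σ[d>5](T) → 1
  R → 3
  (σ[d>5](T) ⋈[d=a] R) → 1

== RESULT ==
z | x | d | a | w | h
p | q | 8 | 8 | r | 2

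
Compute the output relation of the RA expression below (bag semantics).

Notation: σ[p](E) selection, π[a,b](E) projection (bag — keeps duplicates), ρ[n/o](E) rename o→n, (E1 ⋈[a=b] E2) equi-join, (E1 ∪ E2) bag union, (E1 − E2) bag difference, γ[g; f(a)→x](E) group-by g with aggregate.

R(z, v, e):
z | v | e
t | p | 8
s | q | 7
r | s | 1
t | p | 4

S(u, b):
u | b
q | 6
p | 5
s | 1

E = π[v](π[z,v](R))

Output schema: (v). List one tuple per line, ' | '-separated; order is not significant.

Stepwise |·|:
  R → 4
  π[z,v](R) → 4
  π[v](π[z,v](R)) → 4

== RESULT ==
v
p
p
q
s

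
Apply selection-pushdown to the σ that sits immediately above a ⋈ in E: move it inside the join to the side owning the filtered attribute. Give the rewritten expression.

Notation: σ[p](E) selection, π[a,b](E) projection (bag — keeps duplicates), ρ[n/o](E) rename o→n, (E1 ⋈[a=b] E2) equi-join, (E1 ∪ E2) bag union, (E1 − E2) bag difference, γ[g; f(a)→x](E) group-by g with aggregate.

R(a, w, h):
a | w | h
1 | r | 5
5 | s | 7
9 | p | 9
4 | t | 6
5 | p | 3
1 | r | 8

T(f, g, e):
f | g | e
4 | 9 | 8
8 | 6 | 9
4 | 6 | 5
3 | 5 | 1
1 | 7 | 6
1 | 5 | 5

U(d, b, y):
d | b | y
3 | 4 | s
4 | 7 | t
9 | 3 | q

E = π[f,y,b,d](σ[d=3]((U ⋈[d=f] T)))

σ filters on d, owned by the left side.
E' = π[f,y,b,d]((σ[d=3](U) ⋈[d=f] T))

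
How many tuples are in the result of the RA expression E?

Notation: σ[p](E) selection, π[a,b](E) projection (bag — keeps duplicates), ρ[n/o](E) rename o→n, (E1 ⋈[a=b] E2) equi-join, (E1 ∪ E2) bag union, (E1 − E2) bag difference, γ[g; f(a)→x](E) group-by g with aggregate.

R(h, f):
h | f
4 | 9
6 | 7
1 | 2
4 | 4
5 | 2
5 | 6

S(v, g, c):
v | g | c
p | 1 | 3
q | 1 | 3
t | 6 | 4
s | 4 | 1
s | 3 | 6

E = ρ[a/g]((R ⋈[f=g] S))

Stepwise |·|:
  R → 6
  S → 5
  (R ⋈[f=g] S) → 2
  ρ[a/g]((R ⋈[f=g] S)) → 2

|E| = 2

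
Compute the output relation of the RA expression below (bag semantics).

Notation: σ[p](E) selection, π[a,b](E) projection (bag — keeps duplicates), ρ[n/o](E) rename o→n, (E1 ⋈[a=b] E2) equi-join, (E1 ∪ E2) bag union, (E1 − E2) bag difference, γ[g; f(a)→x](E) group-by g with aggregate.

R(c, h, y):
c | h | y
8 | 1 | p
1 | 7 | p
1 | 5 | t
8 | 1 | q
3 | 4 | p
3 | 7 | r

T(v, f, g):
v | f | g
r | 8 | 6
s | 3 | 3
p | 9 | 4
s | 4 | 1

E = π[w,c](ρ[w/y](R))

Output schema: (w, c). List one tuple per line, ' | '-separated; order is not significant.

Stepwise |·|:
  R → 6
  ρ[w/y](R) → 6
  π[w,c](ρ[w/y](R)) → 6

== RESULT ==
w | c
p | 1
p | 3
p | 8
q | 8
r | 3
t | 1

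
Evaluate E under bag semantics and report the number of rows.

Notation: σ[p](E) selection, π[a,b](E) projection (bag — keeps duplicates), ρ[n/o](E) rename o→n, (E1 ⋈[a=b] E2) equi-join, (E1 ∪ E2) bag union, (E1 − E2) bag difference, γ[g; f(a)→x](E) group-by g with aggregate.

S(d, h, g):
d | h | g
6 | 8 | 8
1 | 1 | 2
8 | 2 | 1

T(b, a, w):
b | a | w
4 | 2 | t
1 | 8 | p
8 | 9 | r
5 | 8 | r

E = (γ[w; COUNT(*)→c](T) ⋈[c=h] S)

Row counts bottom-up:
  T → 4
  γ[w; COUNT(*)→c](T) → 3
  S → 3
  (γ[w; COUNT(*)→c](T) ⋈[c=h] S) → 3

|E| = 3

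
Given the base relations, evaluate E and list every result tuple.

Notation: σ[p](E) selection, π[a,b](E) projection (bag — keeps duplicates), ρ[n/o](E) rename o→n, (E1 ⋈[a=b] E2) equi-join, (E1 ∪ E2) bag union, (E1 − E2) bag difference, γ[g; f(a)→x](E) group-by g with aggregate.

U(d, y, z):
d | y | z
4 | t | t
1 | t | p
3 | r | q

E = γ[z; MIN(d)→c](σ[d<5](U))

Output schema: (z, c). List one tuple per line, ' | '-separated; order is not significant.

Subexpression sizes:
  U → 3
  σ[d<5](U) → 3
  γ[z; MIN(d)→c](σ[d<5](U)) → 3

== RESULT ==
z | c
p | 1
q | 3
t | 4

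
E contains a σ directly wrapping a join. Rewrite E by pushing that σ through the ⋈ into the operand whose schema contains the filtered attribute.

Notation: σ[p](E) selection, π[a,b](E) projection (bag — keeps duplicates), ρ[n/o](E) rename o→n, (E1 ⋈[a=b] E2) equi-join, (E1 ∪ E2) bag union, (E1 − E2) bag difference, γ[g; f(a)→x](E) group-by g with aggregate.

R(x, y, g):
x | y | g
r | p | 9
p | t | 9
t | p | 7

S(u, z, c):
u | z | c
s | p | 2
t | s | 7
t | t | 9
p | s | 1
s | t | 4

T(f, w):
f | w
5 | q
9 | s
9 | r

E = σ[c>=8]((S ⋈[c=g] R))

σ filters on c, owned by the left side.
E' = (σ[c>=8](S) ⋈[c=g] R)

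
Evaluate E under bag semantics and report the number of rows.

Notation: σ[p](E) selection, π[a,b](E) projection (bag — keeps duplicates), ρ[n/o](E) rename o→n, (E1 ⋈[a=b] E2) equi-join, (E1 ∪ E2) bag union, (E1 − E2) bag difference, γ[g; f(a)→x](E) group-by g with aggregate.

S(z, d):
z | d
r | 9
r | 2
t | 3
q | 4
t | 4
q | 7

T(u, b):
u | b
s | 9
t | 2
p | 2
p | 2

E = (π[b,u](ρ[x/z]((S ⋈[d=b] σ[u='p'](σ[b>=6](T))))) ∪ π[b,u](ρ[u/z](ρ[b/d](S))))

Subexpression sizes:
  S → 6
  T → 4
  σ[b>=6](T) → 1
  σ[u='p'](σ[b>=6](T)) → 0
  (S ⋈[d=b] σ[u='p'](σ[b>=6](T))) → 0
  ρ[x/z]((S ⋈[d=b] σ[u='p'](σ[b>=6](T)))) → 0
  π[b,u](ρ[x/z]((S ⋈[d=b] σ[u='p'](σ[b>=6](T))))) → 0
  S → 6
  ρ[b/d](S) → 6
  ρ[u/z](ρ[b/d](S)) → 6
  π[b,u](ρ[u/z](ρ[b/d](S))) → 6
  (π[b,u](ρ[x/z]((S ⋈[d=b] σ[u='p'](σ[b>=6](T))))) ∪ π[b,u](ρ[u/z](ρ[b/d](S)))) → 6

|E| = 6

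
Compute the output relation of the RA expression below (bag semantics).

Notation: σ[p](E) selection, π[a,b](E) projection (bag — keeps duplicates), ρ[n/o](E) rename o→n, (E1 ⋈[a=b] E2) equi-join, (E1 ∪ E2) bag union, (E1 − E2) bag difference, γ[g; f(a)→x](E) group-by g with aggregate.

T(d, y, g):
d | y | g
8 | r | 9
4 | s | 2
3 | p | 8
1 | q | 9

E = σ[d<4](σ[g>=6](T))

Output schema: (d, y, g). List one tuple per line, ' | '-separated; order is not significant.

Stepwise |·|:
  T → 4
  σ[g>=6](T) → 3
  σ[d<4](σ[g>=6](T)) → 2

== RESULT ==
d | y | g
1 | q | 9
3 | p | 8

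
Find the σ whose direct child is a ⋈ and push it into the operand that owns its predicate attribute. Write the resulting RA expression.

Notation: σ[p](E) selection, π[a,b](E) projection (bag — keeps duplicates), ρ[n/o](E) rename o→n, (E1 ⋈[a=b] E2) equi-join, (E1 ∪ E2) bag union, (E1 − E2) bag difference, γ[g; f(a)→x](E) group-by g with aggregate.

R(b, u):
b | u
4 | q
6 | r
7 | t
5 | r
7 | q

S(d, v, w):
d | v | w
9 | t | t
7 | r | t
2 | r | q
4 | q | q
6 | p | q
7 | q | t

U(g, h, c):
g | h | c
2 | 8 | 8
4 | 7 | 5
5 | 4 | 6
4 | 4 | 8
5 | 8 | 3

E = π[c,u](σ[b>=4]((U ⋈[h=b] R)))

σ filters on b, owned by the right side.
E' = π[c,u]((U ⋈[h=b] σ[b>=4](R)))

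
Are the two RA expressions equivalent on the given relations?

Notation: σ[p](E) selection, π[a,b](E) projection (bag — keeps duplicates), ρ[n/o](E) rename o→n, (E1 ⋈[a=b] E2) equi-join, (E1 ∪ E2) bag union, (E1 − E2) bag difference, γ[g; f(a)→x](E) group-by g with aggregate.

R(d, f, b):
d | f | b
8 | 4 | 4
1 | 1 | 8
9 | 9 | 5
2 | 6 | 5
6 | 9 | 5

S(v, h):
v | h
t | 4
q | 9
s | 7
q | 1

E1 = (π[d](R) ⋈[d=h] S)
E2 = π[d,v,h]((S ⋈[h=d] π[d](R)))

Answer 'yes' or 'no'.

E1 stepwise |·|:
  R → 5
  π[d](R) → 5
  S → 4
  (π[d](R) ⋈[d=h] S) → 2
E2 stepwise |·|:
  S → 4
  R → 5
  π[d](R) → 5
  (S ⋈[h=d] π[d](R)) → 2
  π[d,v,h]((S ⋈[h=d] π[d](R))) → 2

E1 and E2 produce the same multiset:
d | v | h
1 | q | 1
9 | q | 9

yes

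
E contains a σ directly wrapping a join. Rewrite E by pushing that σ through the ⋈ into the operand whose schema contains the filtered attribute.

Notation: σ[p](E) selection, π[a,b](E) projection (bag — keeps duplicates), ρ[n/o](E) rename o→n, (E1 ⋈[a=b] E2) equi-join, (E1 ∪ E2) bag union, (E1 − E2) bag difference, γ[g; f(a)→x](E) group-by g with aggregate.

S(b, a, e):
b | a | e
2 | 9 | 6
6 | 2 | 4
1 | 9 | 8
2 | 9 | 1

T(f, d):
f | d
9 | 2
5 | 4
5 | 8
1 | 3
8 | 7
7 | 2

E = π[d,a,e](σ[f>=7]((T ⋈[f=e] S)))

σ filters on f, owned by the left side.
E' = π[d,a,e]((σ[f>=7](T) ⋈[f=e] S))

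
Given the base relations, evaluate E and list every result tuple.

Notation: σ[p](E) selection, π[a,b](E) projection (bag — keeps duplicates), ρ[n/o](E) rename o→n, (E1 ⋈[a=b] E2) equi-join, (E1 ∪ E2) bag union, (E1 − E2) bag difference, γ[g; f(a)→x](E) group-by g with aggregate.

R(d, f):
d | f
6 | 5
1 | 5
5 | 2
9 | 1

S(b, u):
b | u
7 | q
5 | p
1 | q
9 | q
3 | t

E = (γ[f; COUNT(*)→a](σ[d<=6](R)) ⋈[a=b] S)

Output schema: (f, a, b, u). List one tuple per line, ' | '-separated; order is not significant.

Per-node cardinality:
  R → 4
  σ[d<=6](R) → 3
  γ[f; COUNT(*)→a](σ[d<=6](R)) → 2
  S → 5
  (γ[f; COUNT(*)→a](σ[d<=6](R)) ⋈[a=b] S) → 1

== RESULT ==
f | a | b | u
2 | 1 | 1 | q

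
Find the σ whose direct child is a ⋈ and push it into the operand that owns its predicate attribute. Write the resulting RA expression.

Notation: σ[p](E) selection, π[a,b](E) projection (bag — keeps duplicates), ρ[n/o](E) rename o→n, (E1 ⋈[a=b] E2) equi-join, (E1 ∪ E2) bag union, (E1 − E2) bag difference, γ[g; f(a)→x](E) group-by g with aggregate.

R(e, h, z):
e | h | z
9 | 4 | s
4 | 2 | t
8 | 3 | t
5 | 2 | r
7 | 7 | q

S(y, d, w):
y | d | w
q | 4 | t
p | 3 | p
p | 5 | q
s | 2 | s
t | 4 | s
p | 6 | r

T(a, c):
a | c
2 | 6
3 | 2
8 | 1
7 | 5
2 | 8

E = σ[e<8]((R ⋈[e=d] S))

σ filters on e, owned by the left side.
E' = (σ[e<8](R) ⋈[e=d] S)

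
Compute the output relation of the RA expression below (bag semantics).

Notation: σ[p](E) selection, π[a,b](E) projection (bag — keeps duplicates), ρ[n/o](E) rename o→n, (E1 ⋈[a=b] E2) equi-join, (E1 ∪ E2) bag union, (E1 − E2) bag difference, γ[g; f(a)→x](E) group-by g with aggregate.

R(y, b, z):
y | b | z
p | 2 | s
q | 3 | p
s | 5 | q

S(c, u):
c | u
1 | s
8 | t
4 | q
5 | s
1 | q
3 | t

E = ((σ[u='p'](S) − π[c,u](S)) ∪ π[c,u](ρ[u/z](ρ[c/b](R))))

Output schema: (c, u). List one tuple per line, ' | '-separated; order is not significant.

Subexpression sizes:
  S → 6
  σ[u='p'](S) → 0
  S → 6
  π[c,u](S) → 6
  (σ[u='p'](S) − π[c,u](S)) → 0
  R → 3
  ρ[c/b](R) → 3
  ρ[u/z](ρ[c/b](R)) → 3
  π[c,u](ρ[u/z](ρ[c/b](R))) → 3
  ((σ[u='p'](S) − π[c,u](S)) ∪ π[c,u](ρ[u/z](ρ[c/b](R)))) → 3

== RESULT ==
c | u
2 | s
3 | p
5 | q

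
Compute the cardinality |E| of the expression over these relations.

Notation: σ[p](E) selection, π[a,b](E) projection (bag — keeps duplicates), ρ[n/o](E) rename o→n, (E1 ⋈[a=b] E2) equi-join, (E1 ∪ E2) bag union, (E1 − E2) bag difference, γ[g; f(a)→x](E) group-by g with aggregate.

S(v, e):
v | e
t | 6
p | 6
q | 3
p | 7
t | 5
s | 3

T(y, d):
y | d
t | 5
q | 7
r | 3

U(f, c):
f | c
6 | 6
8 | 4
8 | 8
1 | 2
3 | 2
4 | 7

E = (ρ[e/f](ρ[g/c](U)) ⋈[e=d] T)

Row counts bottom-up:
  U → 6
  ρ[g/c](U) → 6
  ρ[e/f](ρ[g/c](U)) → 6
  T → 3
  (ρ[e/f](ρ[g/c](U)) ⋈[e=d] T) → 1

|E| = 1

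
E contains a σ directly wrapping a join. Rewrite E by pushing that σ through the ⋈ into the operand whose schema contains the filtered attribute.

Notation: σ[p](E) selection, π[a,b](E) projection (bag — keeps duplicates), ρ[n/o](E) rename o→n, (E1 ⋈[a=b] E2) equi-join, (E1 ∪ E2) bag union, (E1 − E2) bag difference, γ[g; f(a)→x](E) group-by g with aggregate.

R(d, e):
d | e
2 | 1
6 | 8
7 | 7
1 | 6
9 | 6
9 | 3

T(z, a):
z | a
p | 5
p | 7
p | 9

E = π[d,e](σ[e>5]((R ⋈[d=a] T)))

σ filters on e, owned by the left side.
E' = π[d,e]((σ[e>5](R) ⋈[d=a] T))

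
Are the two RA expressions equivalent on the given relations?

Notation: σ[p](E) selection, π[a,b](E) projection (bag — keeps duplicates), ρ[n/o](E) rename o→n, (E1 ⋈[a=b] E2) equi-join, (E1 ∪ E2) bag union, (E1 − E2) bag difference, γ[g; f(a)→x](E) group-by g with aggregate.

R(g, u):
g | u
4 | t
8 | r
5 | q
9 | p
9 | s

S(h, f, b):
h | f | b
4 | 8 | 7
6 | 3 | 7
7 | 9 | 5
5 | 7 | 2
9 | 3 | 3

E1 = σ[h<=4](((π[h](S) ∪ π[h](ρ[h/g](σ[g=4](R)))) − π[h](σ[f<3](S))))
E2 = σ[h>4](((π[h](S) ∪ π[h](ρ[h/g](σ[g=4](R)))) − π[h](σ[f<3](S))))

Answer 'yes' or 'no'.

E1 per-node cardinality:
  S → 5
  π[h](S) → 5
  R → 5
  σ[g=4](R) → 1
  ρ[h/g](σ[g=4](R)) → 1
  π[h](ρ[h/g](σ[g=4](R))) → 1
  (π[h](S) ∪ π[h](ρ[h/g](σ[g=4](R)))) → 6
  S → 5
  σ[f<3](S) → 0
  π[h](σ[f<3](S)) → 0
  ((π[h](S) ∪ π[h](ρ[h/g](σ[g=4](R)))) − π[h](σ[f<3](S))) → 6
  σ[h<=4](((π[h](S) ∪ π[h](ρ[h/g](σ[g=4](R)))) − π[h](σ[f<3](S)))) → 2
E2 per-node cardinality:
  S → 5
  π[h](S) → 5
  R → 5
  σ[g=4](R) → 1
  ρ[h/g](σ[g=4](R)) → 1
  π[h](ρ[h/g](σ[g=4](R))) → 1
  (π[h](S) ∪ π[h](ρ[h/g](σ[g=4](R)))) → 6
  S → 5
  σ[f<3](S) → 0
  π[h](σ[f<3](S)) → 0
  ((π[h](S) ∪ π[h](ρ[h/g](σ[g=4](R)))) − π[h](σ[f<3](S))) → 6
  σ[h>4](((π[h](S) ∪ π[h](ρ[h/g](σ[g=4](R)))) − π[h](σ[f<3](S)))) → 4

E1 result:
h
4
4
E2 result:
h
5
6
7
9
Witness: (6,) appears 0× in E1 but 1× in E2.

no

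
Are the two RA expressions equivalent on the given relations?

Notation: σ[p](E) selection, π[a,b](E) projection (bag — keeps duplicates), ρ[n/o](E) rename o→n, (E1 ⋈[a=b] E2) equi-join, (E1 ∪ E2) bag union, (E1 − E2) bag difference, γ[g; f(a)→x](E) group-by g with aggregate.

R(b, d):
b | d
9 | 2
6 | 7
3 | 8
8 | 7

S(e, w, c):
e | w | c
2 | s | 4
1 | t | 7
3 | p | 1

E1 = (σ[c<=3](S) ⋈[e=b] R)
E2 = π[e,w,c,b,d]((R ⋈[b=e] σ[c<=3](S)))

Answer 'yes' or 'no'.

E1 row counts bottom-up:
  S → 3
  σ[c<=3](S) → 1
  R → 4
  (σ[c<=3](S) ⋈[e=b] R) → 1
E2 row counts bottom-up:
  R → 4
  S → 3
  σ[c<=3](S) → 1
  (R ⋈[b=e] σ[c<=3](S)) → 1
  π[e,w,c,b,d]((R ⋈[b=e] σ[c<=3](S))) → 1

E1 and E2 produce the same multiset:
e | w | c | b | d
3 | p | 1 | 3 | 8

yes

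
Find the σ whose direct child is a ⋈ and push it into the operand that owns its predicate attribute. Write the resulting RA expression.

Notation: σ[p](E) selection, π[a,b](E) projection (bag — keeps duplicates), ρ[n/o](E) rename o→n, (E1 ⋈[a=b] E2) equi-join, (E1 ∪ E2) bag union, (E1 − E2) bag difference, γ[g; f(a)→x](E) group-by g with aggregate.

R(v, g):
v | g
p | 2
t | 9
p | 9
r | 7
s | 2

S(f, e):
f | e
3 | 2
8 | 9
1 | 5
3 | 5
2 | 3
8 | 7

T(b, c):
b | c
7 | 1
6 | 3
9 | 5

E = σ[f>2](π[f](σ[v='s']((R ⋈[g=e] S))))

σ filters on v, owned by the left side.
E' = σ[f>2](π[f]((σ[v='s'](R) ⋈[g=e] S)))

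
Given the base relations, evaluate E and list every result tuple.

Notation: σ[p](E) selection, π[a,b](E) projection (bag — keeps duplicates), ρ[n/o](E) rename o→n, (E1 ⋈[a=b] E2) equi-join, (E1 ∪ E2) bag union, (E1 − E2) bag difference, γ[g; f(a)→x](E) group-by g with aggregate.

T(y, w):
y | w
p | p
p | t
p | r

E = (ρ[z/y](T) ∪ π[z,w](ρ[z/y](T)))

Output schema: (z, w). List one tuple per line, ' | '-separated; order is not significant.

Subexpression sizes:
  T → 3
  ρ[z/y](T) → 3
  T → 3
  ρ[z/y](T) → 3
  π[z,w](ρ[z/y](T)) → 3
  (ρ[z/y](T) ∪ π[z,w](ρ[z/y](T))) → 6

== RESULT ==
z | w
p | p
p | p
p | r
p | r
p | t
p | t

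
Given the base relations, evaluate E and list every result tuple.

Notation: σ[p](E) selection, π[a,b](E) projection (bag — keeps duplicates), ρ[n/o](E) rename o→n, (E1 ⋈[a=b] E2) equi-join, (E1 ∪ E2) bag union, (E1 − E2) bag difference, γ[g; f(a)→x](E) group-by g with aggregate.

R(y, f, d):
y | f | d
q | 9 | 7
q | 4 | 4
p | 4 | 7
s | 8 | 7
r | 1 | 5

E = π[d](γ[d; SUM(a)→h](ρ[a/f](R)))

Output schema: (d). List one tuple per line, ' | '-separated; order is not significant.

Per-node cardinality:
  R → 5
  ρ[a/f](R) → 5
  γ[d; SUM(a)→h](ρ[a/f](R)) → 3
  π[d](γ[d; SUM(a)→h](ρ[a/f](R))) → 3

== RESULT ==
d
4
5
7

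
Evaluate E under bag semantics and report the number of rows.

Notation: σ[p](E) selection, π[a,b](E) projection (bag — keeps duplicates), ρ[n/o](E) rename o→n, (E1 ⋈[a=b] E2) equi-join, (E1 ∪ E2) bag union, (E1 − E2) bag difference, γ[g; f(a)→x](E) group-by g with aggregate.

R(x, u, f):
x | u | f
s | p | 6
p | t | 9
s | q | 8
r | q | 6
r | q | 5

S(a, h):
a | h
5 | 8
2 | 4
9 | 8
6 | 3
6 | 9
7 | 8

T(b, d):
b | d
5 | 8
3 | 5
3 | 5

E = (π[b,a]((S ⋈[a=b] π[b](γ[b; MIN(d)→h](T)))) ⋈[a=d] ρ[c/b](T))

Per-node cardinality:
  S → 6
  T → 3
  γ[b; MIN(d)→h](T) → 2
  π[b](γ[b; MIN(d)→h](T)) → 2
  (S ⋈[a=b] π[b](γ[b; MIN(d)→h](T))) → 1
  π[b,a]((S ⋈[a=b] π[b](γ[b; MIN(d)→h](T)))) → 1
  T → 3
  ρ[c/b](T) → 3
  (π[b,a]((S ⋈[a=b] π[b](γ[b; MIN(d)→h](T)))) ⋈[a=d] ρ[c/b](T)) → 2

|E| = 2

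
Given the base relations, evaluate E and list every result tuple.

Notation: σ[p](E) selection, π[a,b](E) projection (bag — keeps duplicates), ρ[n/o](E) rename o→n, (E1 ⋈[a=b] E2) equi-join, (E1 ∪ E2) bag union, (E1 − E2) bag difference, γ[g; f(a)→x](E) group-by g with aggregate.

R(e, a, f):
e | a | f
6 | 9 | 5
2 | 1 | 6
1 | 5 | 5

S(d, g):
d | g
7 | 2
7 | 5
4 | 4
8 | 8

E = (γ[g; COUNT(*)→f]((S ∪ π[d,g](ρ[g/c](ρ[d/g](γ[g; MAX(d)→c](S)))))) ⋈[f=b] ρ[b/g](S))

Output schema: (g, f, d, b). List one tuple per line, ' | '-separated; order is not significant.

Stepwise |·|:
  S → 4
  S → 4
  γ[g; MAX(d)→c](S) → 4
  ρ[d/g](γ[g; MAX(d)→c](S)) → 4
  ρ[g/c](ρ[d/g](γ[g; MAX(d)→c](S))) → 4
  π[d,g](ρ[g/c](ρ[d/g](γ[g; MAX(d)→c](S)))) → 4
  (S ∪ π[d,g](ρ[g/c](ρ[d/g](γ[g; MAX(d)→c](S))))) → 8
  γ[g; COUNT(*)→f]((S ∪ π[d,g](ρ[g/c](ρ[d/g](γ[g; MAX(d)→c](S)))))) → 5
  S → 4
  ρ[b/g](S) → 4
  (γ[g; COUNT(*)→f]((S ∪ π[d,g](ρ[g/c](ρ[d/g](γ[g; MAX(d)→c](S)))))) ⋈[f=b] ρ[b/g](S)) → 3

== RESULT ==
g | f | d | b
4 | 2 | 7 | 2
7 | 2 | 7 | 2
8 | 2 | 7 | 2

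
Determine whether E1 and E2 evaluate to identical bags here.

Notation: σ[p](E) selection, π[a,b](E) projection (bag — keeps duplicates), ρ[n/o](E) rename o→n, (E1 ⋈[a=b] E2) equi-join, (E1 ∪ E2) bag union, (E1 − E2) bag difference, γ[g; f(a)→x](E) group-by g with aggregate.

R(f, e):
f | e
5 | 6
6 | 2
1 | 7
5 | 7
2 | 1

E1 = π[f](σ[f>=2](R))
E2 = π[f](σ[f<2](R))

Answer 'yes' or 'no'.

E1 subexpression sizes:
  R → 5
  σ[f>=2](R) → 4
  π[f](σ[f>=2](R)) → 4
E2 subexpression sizes:
  R → 5
  σ[f<2](R) → 1
  π[f](σ[f<2](R)) → 1

E1 result:
f
2
5
5
6
E2 result:
f
1
Witness: (6,) appears 1× in E1 but 0× in E2.

no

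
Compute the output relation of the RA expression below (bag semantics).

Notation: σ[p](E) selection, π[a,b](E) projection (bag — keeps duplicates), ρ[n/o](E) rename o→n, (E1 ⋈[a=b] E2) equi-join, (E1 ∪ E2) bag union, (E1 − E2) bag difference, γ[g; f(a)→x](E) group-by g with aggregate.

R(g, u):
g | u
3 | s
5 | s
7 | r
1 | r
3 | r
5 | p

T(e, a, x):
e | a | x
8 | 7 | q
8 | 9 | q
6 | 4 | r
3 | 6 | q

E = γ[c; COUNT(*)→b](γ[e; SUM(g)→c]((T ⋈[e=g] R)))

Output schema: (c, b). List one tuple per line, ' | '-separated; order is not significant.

Per-node cardinality:
  T → 4
  R → 6
  (T ⋈[e=g] R) → 2
  γ[e; SUM(g)→c]((T ⋈[e=g] R)) → 1
  γ[c; COUNT(*)→b](γ[e; SUM(g)→c]((T ⋈[e=g] R))) → 1

== RESULT ==
c | b
6 | 1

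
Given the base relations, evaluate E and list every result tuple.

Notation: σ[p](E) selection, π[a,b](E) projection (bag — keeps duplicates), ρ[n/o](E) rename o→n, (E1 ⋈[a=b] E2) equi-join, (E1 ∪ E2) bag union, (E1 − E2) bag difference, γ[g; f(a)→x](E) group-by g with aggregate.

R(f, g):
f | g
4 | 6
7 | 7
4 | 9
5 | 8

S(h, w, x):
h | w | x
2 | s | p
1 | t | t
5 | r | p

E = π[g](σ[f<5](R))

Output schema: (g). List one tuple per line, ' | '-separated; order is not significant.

Stepwise |·|:
  R → 4
  σ[f<5](R) → 2
  π[g](σ[f<5](R)) → 2

== RESULT ==
g
6
9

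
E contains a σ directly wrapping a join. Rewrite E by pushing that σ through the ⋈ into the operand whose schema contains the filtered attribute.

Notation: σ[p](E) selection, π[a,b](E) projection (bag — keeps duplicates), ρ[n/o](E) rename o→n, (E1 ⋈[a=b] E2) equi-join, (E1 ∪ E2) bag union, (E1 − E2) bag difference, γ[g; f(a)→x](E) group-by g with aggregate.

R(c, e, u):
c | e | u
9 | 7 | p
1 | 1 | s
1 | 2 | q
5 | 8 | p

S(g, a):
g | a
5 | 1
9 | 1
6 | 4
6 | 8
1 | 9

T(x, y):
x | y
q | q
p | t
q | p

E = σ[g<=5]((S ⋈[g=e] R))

σ filters on g, owned by the left side.
E' = (σ[g<=5](S) ⋈[g=e] R)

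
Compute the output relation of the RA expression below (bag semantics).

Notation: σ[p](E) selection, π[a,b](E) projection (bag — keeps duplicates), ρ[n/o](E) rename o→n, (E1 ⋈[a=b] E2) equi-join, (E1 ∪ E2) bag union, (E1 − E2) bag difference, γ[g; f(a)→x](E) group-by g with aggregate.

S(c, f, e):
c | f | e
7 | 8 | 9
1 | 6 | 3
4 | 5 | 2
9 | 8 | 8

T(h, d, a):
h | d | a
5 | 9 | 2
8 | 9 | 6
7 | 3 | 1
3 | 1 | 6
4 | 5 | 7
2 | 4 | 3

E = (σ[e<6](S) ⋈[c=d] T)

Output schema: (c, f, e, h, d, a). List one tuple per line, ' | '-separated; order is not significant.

Row counts bottom-up:
  S → 4
  σ[e<6](S) → 2
  T → 6
  (σ[e<6](S) ⋈[c=d] T) → 2

== RESULT ==
c | f | e | h | d | a
1 | 6 | 3 | 3 | 1 | 6
4 | 5 | 2 | 2 | 4 | 3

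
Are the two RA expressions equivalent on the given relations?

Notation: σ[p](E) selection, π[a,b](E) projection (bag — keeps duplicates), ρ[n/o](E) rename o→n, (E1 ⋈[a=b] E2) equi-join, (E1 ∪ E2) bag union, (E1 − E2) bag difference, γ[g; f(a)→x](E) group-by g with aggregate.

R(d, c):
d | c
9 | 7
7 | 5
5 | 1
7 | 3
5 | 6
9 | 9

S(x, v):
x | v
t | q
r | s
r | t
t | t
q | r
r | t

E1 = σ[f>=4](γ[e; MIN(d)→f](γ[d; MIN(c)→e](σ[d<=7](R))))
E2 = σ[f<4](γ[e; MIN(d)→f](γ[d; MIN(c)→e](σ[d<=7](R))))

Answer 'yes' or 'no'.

E1 per-node cardinality:
  R → 6
  σ[d<=7](R) → 4
  γ[d; MIN(c)→e](σ[d<=7](R)) → 2
  γ[e; MIN(d)→f](γ[d; MIN(c)→e](σ[d<=7](R))) → 2
  σ[f>=4](γ[e; MIN(d)→f](γ[d; MIN(c)→e](σ[d<=7](R)))) → 2
E2 per-node cardinality:
  R → 6
  σ[d<=7](R) → 4
  γ[d; MIN(c)→e](σ[d<=7](R)) → 2
  γ[e; MIN(d)→f](γ[d; MIN(c)→e](σ[d<=7](R))) → 2
  σ[f<4](γ[e; MIN(d)→f](γ[d; MIN(c)→e](σ[d<=7](R)))) → 0

E1 result:
e | f
1 | 5
3 | 7
E2 result:
e | f
(0 rows)
Witness: (3, 7) appears 1× in E1 but 0× in E2.

no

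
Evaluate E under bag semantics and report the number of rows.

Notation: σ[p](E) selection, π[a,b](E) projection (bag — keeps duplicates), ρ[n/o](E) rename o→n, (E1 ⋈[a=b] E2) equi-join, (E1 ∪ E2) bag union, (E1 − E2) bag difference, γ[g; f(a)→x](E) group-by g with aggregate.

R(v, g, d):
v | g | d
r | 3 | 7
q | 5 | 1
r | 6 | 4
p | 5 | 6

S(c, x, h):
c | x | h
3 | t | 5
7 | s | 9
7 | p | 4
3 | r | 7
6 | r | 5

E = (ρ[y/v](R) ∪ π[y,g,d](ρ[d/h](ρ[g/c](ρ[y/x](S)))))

Per-node cardinality:
  R → 4
  ρ[y/v](R) → 4
  S → 5
  ρ[y/x](S) → 5
  ρ[g/c](ρ[y/x](S)) → 5
  ρ[d/h](ρ[g/c](ρ[y/x](S))) → 5
  π[y,g,d](ρ[d/h](ρ[g/c](ρ[y/x](S)))) → 5
  (ρ[y/v](R) ∪ π[y,g,d](ρ[d/h](ρ[g/c](ρ[y/x](S))))) → 9

|E| = 9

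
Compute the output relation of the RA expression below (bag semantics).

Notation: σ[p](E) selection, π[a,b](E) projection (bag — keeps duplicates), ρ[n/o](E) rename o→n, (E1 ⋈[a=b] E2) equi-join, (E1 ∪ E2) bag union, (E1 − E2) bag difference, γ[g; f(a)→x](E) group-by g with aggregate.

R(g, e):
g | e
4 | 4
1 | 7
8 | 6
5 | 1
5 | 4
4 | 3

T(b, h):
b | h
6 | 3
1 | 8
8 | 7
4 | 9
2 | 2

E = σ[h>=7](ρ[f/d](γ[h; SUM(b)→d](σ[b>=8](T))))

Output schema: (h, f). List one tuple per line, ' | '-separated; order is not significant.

Subexpression sizes:
  T → 5
  σ[b>=8](T) → 1
  γ[h; SUM(b)→d](σ[b>=8](T)) → 1
  ρ[f/d](γ[h; SUM(b)→d](σ[b>=8](T))) → 1
  σ[h>=7](ρ[f/d](γ[h; SUM(b)→d](σ[b>=8](T)))) → 1

== RESULT ==
h | f
7 | 8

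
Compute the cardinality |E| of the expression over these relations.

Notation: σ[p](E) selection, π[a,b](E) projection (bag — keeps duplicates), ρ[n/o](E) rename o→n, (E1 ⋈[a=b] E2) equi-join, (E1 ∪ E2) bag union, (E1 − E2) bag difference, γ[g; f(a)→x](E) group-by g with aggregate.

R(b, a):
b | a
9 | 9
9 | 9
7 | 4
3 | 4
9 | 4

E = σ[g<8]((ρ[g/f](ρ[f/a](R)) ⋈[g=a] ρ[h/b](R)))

Stepwise |·|:
  R → 5
  ρ[f/a](R) → 5
  ρ[g/f](ρ[f/a](R)) → 5
  R → 5
  ρ[h/b](R) → 5
  (ρ[g/f](ρ[f/a](R)) ⋈[g=a] ρ[h/b](R)) → 13
  σ[g<8]((ρ[g/f](ρ[f/a](R)) ⋈[g=a] ρ[h/b](R))) → 9

|E| = 9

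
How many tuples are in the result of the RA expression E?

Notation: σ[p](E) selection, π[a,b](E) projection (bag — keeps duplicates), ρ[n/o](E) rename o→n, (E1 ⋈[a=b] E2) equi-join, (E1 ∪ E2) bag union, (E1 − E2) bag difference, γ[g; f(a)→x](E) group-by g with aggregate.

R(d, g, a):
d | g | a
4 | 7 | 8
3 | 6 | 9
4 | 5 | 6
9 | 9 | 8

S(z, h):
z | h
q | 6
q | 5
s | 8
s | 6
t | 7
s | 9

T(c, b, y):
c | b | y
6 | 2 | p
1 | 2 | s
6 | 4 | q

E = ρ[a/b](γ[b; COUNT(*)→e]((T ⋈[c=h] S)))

Subexpression sizes:
  T → 3
  S → 6
  (T ⋈[c=h] S) → 4
  γ[b; COUNT(*)→e]((T ⋈[c=h] S)) → 2
  ρ[a/b](γ[b; COUNT(*)→e]((T ⋈[c=h] S))) → 2

|E| = 2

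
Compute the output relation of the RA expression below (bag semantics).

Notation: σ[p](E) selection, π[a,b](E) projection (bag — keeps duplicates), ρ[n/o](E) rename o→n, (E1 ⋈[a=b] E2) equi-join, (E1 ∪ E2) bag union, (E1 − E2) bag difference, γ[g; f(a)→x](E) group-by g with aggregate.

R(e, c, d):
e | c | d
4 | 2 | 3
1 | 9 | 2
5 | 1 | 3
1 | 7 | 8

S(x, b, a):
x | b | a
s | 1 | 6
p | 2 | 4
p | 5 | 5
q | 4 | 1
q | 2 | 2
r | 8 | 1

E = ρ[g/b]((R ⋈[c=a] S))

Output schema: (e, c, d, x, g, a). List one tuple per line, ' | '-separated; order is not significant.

Stepwise |·|:
  R → 4
  S → 6
  (R ⋈[c=a] S) → 3
  ρ[g/b]((R ⋈[c=a] S)) → 3

== RESULT ==
e | c | d | x | g | a
4 | 2 | 3 | q | 2 | 2
5 | 1 | 3 | q | 4 | 1
5 | 1 | 3 | r | 8 | 1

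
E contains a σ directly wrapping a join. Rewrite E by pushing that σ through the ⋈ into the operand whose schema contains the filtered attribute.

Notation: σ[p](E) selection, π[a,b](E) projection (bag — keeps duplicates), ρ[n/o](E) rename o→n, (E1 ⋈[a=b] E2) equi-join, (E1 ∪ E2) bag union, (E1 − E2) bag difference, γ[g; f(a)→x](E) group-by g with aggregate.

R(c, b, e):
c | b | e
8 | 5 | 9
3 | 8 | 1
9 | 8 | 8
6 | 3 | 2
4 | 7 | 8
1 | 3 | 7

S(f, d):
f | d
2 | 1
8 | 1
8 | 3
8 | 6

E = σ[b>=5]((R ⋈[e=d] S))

σ filters on b, owned by the left side.
E' = (σ[b>=5](R) ⋈[e=d] S)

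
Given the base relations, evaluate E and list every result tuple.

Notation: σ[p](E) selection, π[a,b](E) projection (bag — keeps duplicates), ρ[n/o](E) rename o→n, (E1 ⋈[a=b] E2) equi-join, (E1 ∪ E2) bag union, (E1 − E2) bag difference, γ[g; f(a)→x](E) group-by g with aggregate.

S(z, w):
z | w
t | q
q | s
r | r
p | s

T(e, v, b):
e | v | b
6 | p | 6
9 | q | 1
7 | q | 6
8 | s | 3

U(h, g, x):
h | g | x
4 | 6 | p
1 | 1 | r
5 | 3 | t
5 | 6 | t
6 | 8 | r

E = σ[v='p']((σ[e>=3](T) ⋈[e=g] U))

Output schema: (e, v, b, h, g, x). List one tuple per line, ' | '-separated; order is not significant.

Row counts bottom-up:
  T → 4
  σ[e>=3](T) → 4
  U → 5
  (σ[e>=3](T) ⋈[e=g] U) → 3
  σ[v='p']((σ[e>=3](T) ⋈[e=g] U)) → 2

== RESULT ==
e | v | b | h | g | x
6 | p | 6 | 4 | 6 | p
6 | p | 6 | 5 | 6 | t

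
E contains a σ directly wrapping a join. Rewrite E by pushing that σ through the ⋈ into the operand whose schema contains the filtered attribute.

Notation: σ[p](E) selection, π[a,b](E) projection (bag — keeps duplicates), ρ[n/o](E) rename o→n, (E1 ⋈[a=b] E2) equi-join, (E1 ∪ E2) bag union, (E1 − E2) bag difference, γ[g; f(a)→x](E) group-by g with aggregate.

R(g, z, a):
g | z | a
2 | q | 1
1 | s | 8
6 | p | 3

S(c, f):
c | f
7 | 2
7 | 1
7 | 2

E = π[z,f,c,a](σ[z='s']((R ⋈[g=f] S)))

σ filters on z, owned by the left side.
E' = π[z,f,c,a]((σ[z='s'](R) ⋈[g=f] S))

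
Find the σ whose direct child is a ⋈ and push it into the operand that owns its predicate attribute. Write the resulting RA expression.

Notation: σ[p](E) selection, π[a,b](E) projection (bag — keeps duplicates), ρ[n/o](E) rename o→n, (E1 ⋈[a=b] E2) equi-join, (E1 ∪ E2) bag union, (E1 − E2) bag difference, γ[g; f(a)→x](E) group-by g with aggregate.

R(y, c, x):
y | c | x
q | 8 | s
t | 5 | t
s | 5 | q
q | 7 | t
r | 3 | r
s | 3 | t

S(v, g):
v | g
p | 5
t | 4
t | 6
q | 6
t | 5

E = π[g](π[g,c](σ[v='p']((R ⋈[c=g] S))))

σ filters on v, owned by the right side.
E' = π[g](π[g,c]((R ⋈[c=g] σ[v='p'](S))))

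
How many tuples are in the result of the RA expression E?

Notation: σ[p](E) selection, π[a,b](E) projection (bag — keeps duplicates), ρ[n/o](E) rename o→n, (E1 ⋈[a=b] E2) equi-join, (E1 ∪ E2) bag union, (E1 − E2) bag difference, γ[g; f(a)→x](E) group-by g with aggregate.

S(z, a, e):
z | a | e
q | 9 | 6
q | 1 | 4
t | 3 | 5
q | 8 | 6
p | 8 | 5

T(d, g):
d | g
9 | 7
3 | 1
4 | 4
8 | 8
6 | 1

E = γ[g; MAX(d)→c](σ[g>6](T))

Stepwise |·|:
  T → 5
  σ[g>6](T) → 2
  γ[g; MAX(d)→c](σ[g>6](T)) → 2

|E| = 2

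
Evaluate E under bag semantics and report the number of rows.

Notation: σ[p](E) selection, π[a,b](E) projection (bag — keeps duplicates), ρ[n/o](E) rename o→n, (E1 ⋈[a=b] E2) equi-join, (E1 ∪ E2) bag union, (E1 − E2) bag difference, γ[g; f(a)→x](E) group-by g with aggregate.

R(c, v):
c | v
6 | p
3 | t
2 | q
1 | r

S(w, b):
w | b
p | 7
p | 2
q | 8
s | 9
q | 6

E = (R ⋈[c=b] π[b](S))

Row counts bottom-up:
  R → 4
  S → 5
  π[b](S) → 5
  (R ⋈[c=b] π[b](S)) → 2

|E| = 2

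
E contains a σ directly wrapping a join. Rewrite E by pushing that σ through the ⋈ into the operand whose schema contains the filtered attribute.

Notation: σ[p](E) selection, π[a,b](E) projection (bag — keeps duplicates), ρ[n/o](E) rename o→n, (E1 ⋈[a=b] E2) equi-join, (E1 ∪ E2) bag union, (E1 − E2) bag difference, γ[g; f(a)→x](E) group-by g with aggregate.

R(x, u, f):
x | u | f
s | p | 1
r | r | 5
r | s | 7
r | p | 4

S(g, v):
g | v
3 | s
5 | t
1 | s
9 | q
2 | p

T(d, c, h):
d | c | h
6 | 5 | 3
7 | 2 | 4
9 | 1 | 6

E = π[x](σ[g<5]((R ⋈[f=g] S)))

σ filters on g, owned by the right side.
E' = π[x]((R ⋈[f=g] σ[g<5](S)))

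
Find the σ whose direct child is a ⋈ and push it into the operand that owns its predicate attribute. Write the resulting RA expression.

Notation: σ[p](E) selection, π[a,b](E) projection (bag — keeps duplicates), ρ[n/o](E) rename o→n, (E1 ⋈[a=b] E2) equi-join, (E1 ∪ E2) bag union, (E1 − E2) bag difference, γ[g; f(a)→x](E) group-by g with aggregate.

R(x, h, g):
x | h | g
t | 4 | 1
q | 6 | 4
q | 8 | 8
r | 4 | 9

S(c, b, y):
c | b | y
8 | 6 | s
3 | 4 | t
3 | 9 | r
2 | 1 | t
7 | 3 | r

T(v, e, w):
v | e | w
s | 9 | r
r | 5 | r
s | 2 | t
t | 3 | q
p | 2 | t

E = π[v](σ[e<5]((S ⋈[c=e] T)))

σ filters on e, owned by the right side.
E' = π[v]((S ⋈[c=e] σ[e<5](T)))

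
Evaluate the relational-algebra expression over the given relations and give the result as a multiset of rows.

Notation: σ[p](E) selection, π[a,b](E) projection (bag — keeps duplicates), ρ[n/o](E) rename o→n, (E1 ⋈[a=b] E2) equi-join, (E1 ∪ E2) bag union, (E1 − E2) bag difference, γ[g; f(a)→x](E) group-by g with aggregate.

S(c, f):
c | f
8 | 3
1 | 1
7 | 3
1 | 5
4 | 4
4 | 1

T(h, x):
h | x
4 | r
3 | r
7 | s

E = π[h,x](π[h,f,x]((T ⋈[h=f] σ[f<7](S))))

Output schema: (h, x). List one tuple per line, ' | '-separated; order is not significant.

Stepwise |·|:
  T → 3
  S → 6
  σ[f<7](S) → 6
  (T ⋈[h=f] σ[f<7](S)) → 3
  π[h,f,x]((T ⋈[h=f] σ[f<7](S))) → 3
  π[h,x](π[h,f,x]((T ⋈[h=f] σ[f<7](S)))) → 3

== RESULT ==
h | x
3 | r
3 | r
4 | r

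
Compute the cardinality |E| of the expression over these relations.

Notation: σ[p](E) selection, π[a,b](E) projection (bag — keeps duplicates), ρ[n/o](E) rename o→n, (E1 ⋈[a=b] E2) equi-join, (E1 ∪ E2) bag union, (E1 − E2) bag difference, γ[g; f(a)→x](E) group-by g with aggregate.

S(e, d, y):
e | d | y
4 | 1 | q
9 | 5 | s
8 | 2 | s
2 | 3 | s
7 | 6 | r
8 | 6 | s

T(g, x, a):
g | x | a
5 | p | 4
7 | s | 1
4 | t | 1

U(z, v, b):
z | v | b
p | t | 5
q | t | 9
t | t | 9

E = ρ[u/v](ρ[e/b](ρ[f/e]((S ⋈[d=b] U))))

Row counts bottom-up:
  S → 6
  U → 3
  (S ⋈[d=b] U) → 1
  ρ[f/e]((S ⋈[d=b] U)) → 1
  ρ[e/b](ρ[f/e]((S ⋈[d=b] U))) → 1
  ρ[u/v](ρ[e/b](ρ[f/e]((S ⋈[d=b] U)))) → 1

|E| = 1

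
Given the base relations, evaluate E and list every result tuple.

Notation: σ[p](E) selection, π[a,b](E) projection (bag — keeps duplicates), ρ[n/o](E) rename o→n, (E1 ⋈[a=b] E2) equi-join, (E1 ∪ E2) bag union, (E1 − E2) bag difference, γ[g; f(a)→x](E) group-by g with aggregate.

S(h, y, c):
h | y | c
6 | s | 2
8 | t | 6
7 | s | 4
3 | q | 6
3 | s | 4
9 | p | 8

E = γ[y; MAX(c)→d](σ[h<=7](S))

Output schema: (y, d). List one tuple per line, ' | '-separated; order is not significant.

Subexpression sizes:
  S → 6
  σ[h<=7](S) → 4
  γ[y; MAX(c)→d](σ[h<=7](S)) → 2

== RESULT ==
y | d
q | 6
s | 4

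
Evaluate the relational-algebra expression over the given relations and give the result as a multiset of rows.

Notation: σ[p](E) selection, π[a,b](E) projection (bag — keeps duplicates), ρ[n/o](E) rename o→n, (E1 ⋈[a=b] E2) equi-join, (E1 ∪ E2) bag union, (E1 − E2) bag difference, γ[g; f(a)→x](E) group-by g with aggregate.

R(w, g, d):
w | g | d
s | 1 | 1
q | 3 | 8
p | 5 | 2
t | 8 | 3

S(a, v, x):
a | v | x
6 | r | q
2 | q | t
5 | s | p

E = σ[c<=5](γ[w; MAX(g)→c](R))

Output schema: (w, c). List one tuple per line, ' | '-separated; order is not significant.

Stepwise |·|:
  R → 4
  γ[w; MAX(g)→c](R) → 4
  σ[c<=5](γ[w; MAX(g)→c](R)) → 3

== RESULT ==
w | c
p | 5
q | 3
s | 1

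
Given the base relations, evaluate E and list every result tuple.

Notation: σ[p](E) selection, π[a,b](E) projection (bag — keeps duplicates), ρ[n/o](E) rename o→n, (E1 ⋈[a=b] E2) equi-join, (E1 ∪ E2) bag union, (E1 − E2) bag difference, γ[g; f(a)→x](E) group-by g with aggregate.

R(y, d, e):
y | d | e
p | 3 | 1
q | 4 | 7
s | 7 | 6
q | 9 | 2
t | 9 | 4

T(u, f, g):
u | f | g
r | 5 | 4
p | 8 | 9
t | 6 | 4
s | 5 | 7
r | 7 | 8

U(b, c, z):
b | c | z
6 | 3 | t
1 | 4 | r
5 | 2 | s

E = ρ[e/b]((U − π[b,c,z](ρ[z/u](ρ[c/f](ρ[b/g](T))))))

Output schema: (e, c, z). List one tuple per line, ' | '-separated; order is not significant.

Subexpression sizes:
  U → 3
  T → 5
  ρ[b/g](T) → 5
  ρ[c/f](ρ[b/g](T)) → 5
  ρ[z/u](ρ[c/f](ρ[b/g](T))) → 5
  π[b,c,z](ρ[z/u](ρ[c/f](ρ[b/g](T)))) → 5
  (U − π[b,c,z](ρ[z/u](ρ[c/f](ρ[b/g](T))))) → 3
  ρ[e/b]((U − π[b,c,z](ρ[z/u](ρ[c/f](ρ[b/g](T)))))) → 3

== RESULT ==
e | c | z
1 | 4 | r
5 | 2 | s
6 | 3 | t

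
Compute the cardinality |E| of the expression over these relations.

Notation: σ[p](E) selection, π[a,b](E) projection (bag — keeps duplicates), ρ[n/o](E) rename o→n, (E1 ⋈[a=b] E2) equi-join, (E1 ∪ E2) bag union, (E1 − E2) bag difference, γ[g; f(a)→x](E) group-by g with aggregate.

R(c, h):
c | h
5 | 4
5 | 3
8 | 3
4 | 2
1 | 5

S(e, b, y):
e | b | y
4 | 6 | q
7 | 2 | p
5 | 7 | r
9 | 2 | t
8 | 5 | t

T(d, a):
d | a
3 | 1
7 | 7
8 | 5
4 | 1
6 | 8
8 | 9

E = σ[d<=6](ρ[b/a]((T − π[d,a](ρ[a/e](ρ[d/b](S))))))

Per-node cardinality:
  T → 6
  S → 5
  ρ[d/b](S) → 5
  ρ[a/e](ρ[d/b](S)) → 5
  π[d,a](ρ[a/e](ρ[d/b](S))) → 5
  (T − π[d,a](ρ[a/e](ρ[d/b](S)))) → 6
  ρ[b/a]((T − π[d,a](ρ[a/e](ρ[d/b](S))))) → 6
  σ[d<=6](ρ[b/a]((T − π[d,a](ρ[a/e](ρ[d/b](S)))))) → 3

|E| = 3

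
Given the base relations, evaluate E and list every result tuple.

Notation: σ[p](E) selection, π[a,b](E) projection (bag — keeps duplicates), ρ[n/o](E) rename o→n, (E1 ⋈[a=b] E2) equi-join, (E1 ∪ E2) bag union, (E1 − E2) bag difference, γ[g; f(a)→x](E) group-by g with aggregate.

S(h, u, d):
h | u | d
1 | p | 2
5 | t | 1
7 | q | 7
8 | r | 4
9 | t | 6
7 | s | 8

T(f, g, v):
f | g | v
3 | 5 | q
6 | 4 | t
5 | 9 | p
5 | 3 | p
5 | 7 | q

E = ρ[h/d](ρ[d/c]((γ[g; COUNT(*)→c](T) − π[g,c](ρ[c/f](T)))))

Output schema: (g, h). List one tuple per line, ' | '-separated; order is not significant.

Per-node cardinality:
  T → 5
  γ[g; COUNT(*)→c](T) → 5
  T → 5
  ρ[c/f](T) → 5
  π[g,c](ρ[c/f](T)) → 5
  (γ[g; COUNT(*)→c](T) − π[g,c](ρ[c/f](T))) → 5
  ρ[d/c]((γ[g; COUNT(*)→c](T) − π[g,c](ρ[c/f](T)))) → 5
  ρ[h/d](ρ[d/c]((γ[g; COUNT(*)→c](T) − π[g,c](ρ[c/f](T))))) → 5

== RESULT ==
g | h
3 | 1
4 | 1
5 | 1
7 | 1
9 | 1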